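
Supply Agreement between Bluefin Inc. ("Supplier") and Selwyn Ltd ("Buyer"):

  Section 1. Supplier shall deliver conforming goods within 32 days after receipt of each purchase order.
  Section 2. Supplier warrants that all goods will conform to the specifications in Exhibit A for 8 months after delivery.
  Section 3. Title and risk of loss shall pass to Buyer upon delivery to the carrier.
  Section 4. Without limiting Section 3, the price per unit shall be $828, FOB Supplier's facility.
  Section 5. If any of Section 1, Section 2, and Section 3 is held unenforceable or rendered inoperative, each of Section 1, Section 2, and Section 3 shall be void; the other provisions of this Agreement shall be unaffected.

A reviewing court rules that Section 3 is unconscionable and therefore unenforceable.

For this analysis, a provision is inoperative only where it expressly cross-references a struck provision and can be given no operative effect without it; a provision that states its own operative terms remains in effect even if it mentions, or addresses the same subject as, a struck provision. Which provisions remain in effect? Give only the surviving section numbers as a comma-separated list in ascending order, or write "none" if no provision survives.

4, 5

Section 3 is struck. Although Section 4 refers to Section 3, its operative terms do not depend on Section 3, so it remains in effect. No other provision's operative terms depend on Section 3. Section 5 declares Section 1, Section 2, and Section 3 mutually dependent; since one of them has fallen, all of them are of no effect. That brings down Section 1 and Section 2 as well. The remainder continues in force under Section 5. The provisions still in force are Section 4 and Section 5.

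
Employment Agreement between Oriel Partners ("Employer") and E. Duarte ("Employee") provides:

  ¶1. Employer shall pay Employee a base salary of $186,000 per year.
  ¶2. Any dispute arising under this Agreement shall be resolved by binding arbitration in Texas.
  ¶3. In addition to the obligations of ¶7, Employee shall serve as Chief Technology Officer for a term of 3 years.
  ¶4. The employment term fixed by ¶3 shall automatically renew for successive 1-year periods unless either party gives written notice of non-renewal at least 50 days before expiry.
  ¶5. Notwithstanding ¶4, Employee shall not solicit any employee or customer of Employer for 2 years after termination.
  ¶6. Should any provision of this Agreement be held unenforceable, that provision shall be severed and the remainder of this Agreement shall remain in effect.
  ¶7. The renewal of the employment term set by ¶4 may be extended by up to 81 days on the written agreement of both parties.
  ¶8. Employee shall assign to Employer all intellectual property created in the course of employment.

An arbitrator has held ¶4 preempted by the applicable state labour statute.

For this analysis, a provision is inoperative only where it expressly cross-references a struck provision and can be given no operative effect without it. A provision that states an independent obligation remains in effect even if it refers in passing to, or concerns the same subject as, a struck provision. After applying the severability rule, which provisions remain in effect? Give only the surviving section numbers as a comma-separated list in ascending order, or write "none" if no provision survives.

¶4 is struck. ¶7 operates only by reference to ¶4, so it falls with ¶4. Although ¶5 refers to ¶4, its operative terms do not depend on ¶4, so it remains in effect. ¶3 mentions ¶7 but its own obligation stands independently of ¶7, so ¶3 is not affected. Under the severability clause in ¶6, the remaining provisions continue in force. The provisions still in force are ¶1, ¶2, ¶3, ¶5, ¶6, and ¶8.

1, 2, 3, 5, 6, 8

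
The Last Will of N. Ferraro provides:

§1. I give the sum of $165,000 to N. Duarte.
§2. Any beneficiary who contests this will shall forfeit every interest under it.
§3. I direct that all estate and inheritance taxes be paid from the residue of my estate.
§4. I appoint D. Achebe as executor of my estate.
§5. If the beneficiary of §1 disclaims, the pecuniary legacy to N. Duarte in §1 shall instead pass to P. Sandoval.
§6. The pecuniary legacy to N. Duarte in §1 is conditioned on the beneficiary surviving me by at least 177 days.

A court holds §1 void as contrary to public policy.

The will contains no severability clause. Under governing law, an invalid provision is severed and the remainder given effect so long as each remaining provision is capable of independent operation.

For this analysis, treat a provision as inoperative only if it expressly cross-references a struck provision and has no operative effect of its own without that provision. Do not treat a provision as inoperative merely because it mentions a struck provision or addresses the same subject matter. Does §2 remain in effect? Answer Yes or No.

Yes

§1 is struck. §5 merely fixes the alternative disposition for §1; with §1 gone it has nothing to operate on and falls away. §6 operates only by reference to §1, so it falls with §1. Under the stated default rule, only provisions that cannot operate independently fall away; the rest are enforced. That leaves §2, §3, and §4 in effect. §2 is among the surviving provisions, so the answer is yes.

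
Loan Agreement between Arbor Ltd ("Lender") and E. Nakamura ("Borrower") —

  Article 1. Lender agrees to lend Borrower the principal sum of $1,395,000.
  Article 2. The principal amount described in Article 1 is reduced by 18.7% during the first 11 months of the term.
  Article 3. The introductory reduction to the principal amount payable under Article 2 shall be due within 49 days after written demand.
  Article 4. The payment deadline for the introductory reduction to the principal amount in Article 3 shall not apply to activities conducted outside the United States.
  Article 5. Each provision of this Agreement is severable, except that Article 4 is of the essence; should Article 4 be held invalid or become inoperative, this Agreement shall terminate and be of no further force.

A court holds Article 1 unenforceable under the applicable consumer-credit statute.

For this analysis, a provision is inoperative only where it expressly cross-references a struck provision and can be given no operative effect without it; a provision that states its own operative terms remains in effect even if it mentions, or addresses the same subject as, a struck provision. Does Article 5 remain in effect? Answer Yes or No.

No

Article 1 is struck. Article 2 does nothing except set the introductory reduction to the principal amount by reference to Article 1; with Article 1 gone it has no independent effect and is inoperative. Article 3 does nothing except set the payment deadline for the introductory reduction to the principal amount by reference to Article 2; with Article 2 gone it has no independent effect and is inoperative. Article 4 operates only by reference to Article 3, so it falls with Article 3. Article 5 makes Article 4 an essential term, and Article 4 has been rendered inoperative by the cascade; under Article 5, the entire Agreement is therefore void. No provision of the Agreement survives. Article 5 is among the inoperative provisions, so the answer is no.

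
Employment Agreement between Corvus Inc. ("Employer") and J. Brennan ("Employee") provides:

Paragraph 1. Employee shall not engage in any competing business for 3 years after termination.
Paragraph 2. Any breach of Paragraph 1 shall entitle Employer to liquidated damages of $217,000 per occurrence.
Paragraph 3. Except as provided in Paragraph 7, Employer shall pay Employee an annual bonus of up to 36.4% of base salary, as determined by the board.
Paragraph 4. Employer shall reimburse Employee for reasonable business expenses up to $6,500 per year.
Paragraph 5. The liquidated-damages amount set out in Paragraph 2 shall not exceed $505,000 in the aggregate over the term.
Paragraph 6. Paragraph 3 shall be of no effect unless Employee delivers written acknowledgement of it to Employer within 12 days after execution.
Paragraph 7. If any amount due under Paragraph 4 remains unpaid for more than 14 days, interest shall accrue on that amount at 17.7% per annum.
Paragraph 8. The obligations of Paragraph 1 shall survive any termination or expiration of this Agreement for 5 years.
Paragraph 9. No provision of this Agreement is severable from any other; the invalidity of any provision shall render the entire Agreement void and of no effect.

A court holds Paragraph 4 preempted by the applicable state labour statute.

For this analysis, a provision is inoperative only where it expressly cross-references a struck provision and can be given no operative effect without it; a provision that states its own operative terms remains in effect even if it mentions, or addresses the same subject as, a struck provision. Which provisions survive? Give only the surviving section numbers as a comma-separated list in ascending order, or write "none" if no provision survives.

Paragraph 4 is struck. Paragraph 7 operates only by reference to Paragraph 4, so it falls with Paragraph 4. Paragraph 9 provides that the Agreement is not severable, so the invalidity of any one provision voids the entire Agreement. No provision of the Agreement survives.

none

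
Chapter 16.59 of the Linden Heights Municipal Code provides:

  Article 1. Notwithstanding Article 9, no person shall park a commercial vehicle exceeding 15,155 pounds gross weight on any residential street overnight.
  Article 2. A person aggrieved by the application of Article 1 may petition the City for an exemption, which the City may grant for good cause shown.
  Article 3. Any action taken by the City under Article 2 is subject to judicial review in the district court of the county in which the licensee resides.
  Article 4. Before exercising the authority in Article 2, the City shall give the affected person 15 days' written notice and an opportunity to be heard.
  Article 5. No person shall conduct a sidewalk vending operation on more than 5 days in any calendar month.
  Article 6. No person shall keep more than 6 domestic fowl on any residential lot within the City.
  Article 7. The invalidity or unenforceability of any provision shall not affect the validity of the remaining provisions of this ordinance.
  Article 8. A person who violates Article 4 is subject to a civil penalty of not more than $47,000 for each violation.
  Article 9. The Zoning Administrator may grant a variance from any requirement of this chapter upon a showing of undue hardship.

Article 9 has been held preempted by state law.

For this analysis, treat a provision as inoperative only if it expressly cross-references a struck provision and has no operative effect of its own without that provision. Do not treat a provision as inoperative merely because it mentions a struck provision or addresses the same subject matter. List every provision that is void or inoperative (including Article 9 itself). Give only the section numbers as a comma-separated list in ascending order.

9

Article 9 is struck. Although Article 1 refers to Article 9, its operative terms do not depend on Article 9, so it remains in effect. Nothing else in the ordinance is defined by reference to Article 9. Under the severability clause in Article 7, the remaining provisions continue in force. That leaves Article 1, Article 2, Article 3, Article 4, Article 5, Article 6, Article 7, and Article 8 in effect.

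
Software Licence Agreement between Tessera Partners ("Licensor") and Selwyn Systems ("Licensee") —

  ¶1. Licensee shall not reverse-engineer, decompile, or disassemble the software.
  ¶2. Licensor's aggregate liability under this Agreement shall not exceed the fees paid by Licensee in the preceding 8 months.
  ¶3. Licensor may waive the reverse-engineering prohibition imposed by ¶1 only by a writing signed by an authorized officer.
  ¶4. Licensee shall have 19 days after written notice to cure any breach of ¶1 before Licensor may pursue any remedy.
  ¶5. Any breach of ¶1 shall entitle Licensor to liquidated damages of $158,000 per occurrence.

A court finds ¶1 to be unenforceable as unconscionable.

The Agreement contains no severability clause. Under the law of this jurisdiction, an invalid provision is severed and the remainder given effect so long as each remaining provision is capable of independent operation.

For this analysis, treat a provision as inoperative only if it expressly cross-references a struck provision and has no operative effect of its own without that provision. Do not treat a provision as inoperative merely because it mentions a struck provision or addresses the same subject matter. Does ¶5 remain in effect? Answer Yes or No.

¶1 is struck. ¶3 operates only by reference to ¶1, so it falls with ¶1. ¶4 has no operative effect of its own apart from ¶1 and is therefore inoperative. ¶5 does nothing except set the liquidated-damages amount by reference to ¶1; with ¶1 gone it has no independent effect and is inoperative. With no severability clause, the stated default rule severs what cannot stand and enforces each remaining provision that can operate on its own. Only ¶2 remains in effect. ¶5 is among the inoperative provisions, so the answer is no.

No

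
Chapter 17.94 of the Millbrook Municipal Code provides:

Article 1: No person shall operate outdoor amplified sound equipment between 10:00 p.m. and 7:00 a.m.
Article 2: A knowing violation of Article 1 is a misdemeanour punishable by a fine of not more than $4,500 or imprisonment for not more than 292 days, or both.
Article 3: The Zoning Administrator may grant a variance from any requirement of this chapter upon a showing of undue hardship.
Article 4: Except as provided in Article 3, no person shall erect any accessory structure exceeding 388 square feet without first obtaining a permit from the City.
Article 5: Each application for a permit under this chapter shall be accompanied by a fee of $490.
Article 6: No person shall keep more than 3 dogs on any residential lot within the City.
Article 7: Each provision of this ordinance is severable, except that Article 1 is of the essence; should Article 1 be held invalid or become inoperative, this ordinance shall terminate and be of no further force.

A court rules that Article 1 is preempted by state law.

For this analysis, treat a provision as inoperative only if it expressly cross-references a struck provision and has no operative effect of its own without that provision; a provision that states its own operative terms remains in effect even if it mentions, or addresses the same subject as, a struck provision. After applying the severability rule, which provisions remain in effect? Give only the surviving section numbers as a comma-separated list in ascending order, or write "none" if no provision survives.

Article 1 is struck. Article 2 has no operative effect of its own apart from Article 1 and is therefore inoperative. Article 7 makes Article 1 an essential term, and Article 1 is the provision held invalid; under Article 7, the entire ordinance is therefore void. No provision of the ordinance survives.

none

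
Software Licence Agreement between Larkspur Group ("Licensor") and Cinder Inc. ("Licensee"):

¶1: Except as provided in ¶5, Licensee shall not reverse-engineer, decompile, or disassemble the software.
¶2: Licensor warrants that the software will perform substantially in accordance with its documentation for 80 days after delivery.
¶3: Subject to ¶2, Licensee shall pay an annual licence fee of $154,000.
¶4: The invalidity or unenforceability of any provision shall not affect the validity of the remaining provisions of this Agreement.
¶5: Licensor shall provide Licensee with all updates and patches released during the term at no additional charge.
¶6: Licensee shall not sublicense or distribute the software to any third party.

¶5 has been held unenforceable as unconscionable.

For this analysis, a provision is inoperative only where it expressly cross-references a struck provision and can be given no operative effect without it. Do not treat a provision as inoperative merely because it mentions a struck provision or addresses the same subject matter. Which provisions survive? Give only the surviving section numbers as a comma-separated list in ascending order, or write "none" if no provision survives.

1, 2, 3, 4, 6

¶5 is struck. Although ¶1 refers to ¶5, its operative terms do not depend on ¶5, so it remains in effect. Nothing else in the Agreement is defined by reference to ¶5. Under the severability clause in ¶4, the remaining provisions continue in force. That leaves ¶1, ¶2, ¶3, ¶4, and ¶6 in effect.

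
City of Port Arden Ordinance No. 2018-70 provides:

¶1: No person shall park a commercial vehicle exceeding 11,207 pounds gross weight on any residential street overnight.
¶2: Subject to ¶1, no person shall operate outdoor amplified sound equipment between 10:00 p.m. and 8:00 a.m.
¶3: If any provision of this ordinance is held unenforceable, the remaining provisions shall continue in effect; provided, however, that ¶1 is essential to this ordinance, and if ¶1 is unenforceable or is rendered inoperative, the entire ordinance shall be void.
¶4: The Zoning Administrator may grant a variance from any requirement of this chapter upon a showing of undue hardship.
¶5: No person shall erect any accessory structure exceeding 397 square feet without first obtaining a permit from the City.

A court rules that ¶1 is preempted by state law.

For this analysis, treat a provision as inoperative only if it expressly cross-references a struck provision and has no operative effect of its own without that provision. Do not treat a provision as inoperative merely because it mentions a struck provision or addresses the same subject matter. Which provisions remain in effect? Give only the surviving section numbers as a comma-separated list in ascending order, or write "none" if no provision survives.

none

¶1 is struck. Nothing else in the ordinance is defined by reference to ¶1. ¶3 makes ¶1 an essential term, and ¶1 is the provision held invalid; under ¶3, the entire ordinance is therefore void. No provision of the ordinance survives.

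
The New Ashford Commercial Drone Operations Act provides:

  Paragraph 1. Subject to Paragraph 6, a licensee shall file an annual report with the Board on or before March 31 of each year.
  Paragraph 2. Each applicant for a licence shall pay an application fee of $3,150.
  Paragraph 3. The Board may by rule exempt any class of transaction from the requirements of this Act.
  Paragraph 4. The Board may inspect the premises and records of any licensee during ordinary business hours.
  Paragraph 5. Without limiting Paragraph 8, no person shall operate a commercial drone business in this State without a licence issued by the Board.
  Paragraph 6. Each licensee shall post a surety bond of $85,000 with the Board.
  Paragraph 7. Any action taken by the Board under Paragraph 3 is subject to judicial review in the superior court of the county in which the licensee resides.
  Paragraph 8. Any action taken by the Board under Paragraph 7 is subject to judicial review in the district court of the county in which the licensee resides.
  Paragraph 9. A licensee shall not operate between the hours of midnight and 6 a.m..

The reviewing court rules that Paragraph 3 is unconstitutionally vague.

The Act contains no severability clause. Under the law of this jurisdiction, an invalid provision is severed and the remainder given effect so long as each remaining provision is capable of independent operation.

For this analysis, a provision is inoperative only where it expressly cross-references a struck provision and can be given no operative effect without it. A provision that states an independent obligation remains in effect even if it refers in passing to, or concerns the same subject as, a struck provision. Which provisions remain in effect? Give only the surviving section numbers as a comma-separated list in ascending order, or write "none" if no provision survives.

Paragraph 3 is struck. Paragraph 7 merely fixes the judicial-review right for Paragraph 3; with Paragraph 3 gone it has nothing to operate on and falls away. Paragraph 8 has no operative effect of its own apart from Paragraph 7 and is therefore inoperative. Although Paragraph 5 refers to Paragraph 8, its operative terms do not depend on Paragraph 8, so it remains in effect. Under the stated default rule, only provisions that cannot operate independently fall away; the rest are enforced. That leaves Paragraph 1, Paragraph 2, Paragraph 4, Paragraph 5, Paragraph 6, and Paragraph 9 in effect.

1, 2, 4, 5, 6, 9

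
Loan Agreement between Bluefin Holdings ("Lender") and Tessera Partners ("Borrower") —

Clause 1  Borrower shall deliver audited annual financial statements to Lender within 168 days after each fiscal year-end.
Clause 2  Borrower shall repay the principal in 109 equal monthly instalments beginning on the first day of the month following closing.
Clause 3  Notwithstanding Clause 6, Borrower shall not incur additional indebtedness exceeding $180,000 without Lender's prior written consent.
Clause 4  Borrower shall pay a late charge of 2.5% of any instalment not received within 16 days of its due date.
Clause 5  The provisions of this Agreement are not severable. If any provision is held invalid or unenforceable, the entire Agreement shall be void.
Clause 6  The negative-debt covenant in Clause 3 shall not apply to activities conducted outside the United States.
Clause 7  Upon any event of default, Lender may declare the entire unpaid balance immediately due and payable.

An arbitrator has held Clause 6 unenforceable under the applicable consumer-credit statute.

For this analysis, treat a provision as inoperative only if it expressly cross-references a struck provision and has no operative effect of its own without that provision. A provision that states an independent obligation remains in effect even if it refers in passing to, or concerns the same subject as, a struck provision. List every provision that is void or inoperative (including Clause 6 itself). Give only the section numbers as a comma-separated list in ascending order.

1, 2, 3, 4, 5, 6, 7

Clause 6 is struck. No other provision's operative terms depend on Clause 6. Clause 5 provides that the Agreement is not severable, so the invalidity of any one provision voids the entire Agreement. No provision of the Agreement survives.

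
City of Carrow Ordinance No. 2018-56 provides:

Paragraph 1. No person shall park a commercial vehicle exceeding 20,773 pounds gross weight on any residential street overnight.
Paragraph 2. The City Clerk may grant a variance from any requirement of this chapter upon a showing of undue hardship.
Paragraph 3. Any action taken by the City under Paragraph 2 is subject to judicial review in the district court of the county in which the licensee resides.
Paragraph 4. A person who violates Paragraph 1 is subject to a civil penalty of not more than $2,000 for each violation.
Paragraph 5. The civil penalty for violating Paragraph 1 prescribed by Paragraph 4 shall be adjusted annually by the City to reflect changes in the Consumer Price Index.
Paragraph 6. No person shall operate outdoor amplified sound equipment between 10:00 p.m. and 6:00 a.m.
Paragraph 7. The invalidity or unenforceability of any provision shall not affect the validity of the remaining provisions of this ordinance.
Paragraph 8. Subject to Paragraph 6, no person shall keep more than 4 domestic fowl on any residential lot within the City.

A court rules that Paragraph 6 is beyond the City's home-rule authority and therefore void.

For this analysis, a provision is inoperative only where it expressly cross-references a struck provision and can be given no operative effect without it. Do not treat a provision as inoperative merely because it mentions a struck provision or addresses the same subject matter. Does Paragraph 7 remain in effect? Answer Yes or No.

Paragraph 6 is struck. Paragraph 8 mentions Paragraph 6 but its own obligation stands independently of Paragraph 6, so Paragraph 8 is not affected. No other provision's operative terms depend on Paragraph 6. Under the severability clause in Paragraph 7, the remaining provisions continue in force. That leaves Paragraph 1, Paragraph 2, Paragraph 3, Paragraph 4, Paragraph 5, Paragraph 7, and Paragraph 8 in effect. Paragraph 7 is among the surviving provisions, so the answer is yes.

Yes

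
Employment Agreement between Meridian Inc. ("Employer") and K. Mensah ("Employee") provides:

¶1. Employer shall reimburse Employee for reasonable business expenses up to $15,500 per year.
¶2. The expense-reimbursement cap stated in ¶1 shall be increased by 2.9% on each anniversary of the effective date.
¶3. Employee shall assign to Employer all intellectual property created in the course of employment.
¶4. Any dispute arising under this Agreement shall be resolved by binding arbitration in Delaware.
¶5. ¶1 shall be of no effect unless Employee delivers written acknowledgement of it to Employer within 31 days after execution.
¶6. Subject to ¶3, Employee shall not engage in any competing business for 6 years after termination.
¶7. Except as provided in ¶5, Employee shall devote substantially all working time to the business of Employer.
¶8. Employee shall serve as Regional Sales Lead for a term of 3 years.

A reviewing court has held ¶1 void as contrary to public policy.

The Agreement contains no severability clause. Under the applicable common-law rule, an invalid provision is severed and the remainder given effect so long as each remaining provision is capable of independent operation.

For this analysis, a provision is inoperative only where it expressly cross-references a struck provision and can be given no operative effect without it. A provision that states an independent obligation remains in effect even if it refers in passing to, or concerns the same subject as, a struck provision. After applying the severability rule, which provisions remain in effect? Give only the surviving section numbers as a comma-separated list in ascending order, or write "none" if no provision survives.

¶1 is struck. ¶2 has no operative effect of its own apart from ¶1 and is therefore inoperative. ¶5 merely fixes the acknowledgement condition for ¶1; with ¶1 gone it has nothing to operate on and falls away. ¶7 mentions ¶5 but its own obligation stands independently of ¶5, so ¶7 is not affected. With no severability clause, the stated default rule severs what cannot stand and enforces each remaining provision that can operate on its own. The provisions still in force are ¶3, ¶4, ¶6, ¶7, and ¶8.

3, 4, 6, 7, 8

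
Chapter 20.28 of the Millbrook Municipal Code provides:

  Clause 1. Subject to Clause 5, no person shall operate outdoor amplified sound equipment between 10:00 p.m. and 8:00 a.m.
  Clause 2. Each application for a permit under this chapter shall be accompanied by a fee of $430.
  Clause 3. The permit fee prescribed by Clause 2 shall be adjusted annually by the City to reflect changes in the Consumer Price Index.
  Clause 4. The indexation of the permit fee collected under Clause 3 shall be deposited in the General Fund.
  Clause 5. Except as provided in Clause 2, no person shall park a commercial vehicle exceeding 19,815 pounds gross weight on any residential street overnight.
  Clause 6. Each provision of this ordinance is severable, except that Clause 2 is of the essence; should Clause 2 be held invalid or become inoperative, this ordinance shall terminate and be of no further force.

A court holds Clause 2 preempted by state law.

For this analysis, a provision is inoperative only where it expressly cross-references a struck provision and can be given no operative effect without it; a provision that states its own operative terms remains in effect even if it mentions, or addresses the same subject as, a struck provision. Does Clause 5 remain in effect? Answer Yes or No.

No

Clause 2 is struck. Clause 3 has no operative effect of its own apart from Clause 2 and is therefore inoperative. Clause 4 has no operative effect of its own apart from Clause 3 and is therefore inoperative. Clause 6 makes Clause 2 an essential term, and Clause 2 is the provision held invalid; under Clause 6, the entire ordinance is therefore void. No provision of the ordinance survives. Clause 5 is among the inoperative provisions, so the answer is no.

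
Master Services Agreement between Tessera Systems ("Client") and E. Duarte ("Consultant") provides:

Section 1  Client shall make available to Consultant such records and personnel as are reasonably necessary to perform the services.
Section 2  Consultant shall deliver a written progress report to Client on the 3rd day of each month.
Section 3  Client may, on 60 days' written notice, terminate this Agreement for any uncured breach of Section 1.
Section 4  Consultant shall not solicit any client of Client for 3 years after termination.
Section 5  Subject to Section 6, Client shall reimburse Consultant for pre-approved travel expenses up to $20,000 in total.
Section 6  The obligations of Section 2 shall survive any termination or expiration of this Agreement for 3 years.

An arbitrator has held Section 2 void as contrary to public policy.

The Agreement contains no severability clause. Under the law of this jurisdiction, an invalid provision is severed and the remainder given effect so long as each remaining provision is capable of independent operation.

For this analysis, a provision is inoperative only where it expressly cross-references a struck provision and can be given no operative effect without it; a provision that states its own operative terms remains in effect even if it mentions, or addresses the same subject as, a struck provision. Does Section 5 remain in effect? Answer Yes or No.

Section 2 is struck. Section 6 merely fixes the survival period for Section 2; with Section 2 gone it has nothing to operate on and falls away. Section 5 mentions Section 6 but its own obligation stands independently of Section 6, so Section 5 is not affected. Under the stated default rule, only provisions that cannot operate independently fall away; the rest are enforced. Section 1, Section 3, Section 4, and Section 5 remain in effect. Section 5 is among the surviving provisions, so the answer is yes.

Yes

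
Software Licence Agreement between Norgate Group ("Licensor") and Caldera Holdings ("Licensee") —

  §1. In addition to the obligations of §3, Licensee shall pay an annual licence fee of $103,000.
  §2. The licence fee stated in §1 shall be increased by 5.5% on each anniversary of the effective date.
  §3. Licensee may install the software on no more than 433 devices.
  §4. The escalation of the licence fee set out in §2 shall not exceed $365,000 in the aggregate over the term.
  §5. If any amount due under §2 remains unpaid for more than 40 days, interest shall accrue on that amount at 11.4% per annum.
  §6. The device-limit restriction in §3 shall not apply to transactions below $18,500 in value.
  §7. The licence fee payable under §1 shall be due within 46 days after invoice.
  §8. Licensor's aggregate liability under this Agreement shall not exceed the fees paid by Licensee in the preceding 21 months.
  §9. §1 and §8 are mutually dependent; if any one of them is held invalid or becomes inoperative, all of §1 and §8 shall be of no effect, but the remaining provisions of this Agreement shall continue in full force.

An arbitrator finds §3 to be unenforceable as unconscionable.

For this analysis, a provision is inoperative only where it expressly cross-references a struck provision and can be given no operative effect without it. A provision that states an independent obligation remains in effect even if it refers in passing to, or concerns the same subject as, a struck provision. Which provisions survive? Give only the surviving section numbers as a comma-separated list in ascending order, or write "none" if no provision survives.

§3 is struck. §6 does nothing except set the carve-out from the device-limit restriction by reference to §3; with §3 gone it has no independent effect and is inoperative. Although §1 refers to §3, its operative terms do not depend on §3, so it remains in effect. §9 ties §1 and §8 together, but none of those is affected here; the remaining provisions continue in force under §9. That leaves §1, §2, §4, §5, §7, §8, and §9 in effect.

1, 2, 4, 5, 7, 8, 9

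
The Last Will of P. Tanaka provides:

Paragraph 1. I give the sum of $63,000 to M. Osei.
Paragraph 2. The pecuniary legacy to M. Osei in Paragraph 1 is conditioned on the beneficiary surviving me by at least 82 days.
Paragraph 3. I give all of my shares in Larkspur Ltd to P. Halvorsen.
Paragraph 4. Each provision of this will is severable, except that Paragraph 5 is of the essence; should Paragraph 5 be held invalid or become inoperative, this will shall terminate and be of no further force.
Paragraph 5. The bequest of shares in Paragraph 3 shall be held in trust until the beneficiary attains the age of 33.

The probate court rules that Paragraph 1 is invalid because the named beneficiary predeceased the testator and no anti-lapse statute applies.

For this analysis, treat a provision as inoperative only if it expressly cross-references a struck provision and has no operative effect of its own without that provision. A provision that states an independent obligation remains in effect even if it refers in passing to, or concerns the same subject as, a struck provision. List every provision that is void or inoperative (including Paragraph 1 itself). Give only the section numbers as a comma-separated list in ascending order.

Paragraph 1 is struck. Paragraph 2 operates only by reference to Paragraph 1, so it falls with Paragraph 1. Paragraph 4 makes Paragraph 5 an essential term, but Paragraph 5 is unaffected, so the severability proviso in Paragraph 4 preserves the remaining provisions. The provisions still in force are Paragraph 3, Paragraph 4, and Paragraph 5.

1, 2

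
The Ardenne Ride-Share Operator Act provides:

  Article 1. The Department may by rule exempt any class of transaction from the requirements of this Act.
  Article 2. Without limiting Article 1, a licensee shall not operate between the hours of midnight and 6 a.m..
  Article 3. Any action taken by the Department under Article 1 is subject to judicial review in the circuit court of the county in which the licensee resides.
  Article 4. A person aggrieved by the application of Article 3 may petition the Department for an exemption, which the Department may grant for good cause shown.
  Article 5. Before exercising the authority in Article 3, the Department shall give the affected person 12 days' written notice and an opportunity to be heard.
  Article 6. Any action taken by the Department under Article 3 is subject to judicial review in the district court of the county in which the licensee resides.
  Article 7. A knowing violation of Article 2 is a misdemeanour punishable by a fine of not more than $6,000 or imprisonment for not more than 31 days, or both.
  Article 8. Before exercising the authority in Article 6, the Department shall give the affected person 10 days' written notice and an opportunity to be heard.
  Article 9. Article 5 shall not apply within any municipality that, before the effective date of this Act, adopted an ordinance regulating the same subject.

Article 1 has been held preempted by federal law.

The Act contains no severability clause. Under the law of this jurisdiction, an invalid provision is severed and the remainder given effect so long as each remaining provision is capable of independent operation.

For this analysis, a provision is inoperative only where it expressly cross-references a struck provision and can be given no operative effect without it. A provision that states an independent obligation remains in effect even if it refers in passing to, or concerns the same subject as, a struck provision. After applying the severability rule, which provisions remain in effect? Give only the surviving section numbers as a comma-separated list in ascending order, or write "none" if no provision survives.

2, 7

Article 1 is struck. The only function of Article 3 is the judicial-review right for Article 1, so it cannot stand once Article 1 is removed. Article 4 has no operative effect of its own apart from Article 3 and is therefore inoperative. Article 5 operates only by reference to Article 3, so it falls with Article 3. Article 6 has no operative effect of its own apart from Article 3 and is therefore inoperative. The only function of Article 8 is the notice-and-hearing requirement for Article 6, so it cannot stand once Article 6 is removed. The only function of Article 9 is the local-preemption carve-out from Article 5, so it cannot stand once Article 5 is removed. Article 2 mentions Article 1 but its own obligation stands independently of Article 1, so Article 2 is not affected. Under the stated default rule, only provisions that cannot operate independently fall away; the rest are enforced. Article 2 and Article 7 remain in effect.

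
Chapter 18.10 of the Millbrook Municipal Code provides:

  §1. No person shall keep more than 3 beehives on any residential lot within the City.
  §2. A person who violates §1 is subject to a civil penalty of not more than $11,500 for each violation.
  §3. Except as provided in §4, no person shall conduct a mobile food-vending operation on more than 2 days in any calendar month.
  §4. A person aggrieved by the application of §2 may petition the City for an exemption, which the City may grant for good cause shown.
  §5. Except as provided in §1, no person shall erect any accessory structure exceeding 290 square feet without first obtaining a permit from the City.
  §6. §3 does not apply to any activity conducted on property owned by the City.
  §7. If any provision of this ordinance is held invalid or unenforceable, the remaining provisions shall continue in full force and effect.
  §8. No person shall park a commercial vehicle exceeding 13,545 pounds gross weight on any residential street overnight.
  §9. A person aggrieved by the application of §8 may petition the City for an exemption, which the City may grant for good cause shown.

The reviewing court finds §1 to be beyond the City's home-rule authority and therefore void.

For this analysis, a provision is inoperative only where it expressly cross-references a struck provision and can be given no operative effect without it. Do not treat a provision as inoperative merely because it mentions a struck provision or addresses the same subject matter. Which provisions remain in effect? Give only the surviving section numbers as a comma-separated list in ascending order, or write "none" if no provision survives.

§1 is struck. §2 operates only by reference to §1, so it falls with §1. §4 has no operative effect of its own apart from §2 and is therefore inoperative. §5 mentions §1 but its own obligation stands independently of §1, so §5 is not affected. Although §3 refers to §4, its operative terms do not depend on §4, so it remains in effect. Under the severability clause in §7, the remaining provisions continue in force. §3, §5, §6, §7, §8, and §9 remain in effect.

3, 5, 6, 7, 8, 9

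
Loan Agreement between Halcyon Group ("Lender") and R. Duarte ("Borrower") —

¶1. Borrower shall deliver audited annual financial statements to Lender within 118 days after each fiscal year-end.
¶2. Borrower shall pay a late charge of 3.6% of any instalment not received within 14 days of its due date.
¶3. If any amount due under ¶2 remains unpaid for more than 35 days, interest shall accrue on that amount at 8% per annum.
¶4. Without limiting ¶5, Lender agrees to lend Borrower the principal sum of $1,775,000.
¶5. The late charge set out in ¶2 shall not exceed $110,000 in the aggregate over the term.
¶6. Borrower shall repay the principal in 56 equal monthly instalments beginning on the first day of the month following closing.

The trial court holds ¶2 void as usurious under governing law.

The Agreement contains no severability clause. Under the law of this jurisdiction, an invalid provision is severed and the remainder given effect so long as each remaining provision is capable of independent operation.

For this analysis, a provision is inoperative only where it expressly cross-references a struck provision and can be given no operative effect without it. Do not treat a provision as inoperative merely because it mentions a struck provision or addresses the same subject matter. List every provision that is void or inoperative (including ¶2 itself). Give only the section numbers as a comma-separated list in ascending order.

2, 3, 5

¶2 is struck. The whole of ¶3 is the default interest on the late charge, defined by reference to ¶2, so ¶3 cannot stand once ¶2 is removed. ¶5 has no operative effect of its own apart from ¶2 and is therefore inoperative. ¶4 mentions ¶5 but its own obligation stands independently of ¶5, so ¶4 is not affected. With no severability clause, the stated default rule severs what cannot stand and enforces each remaining provision that can operate on its own. The provisions still in force are ¶1, ¶4, and ¶6.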